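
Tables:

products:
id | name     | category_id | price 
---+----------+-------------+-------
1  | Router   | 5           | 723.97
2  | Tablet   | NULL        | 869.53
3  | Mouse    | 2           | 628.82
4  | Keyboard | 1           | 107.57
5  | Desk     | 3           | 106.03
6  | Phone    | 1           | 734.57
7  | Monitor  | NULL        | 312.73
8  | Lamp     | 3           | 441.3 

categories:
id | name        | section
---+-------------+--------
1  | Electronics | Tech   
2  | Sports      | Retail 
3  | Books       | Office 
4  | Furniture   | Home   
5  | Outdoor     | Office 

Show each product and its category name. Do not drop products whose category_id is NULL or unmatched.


LEFT JOIN keeps every row from products (the left table); where category_id has no match in categories, the category columns become NULL. Walk through each product:
  - product 1 (Router): category_id=5 -> matches Outdoor
  - product 2 (Tablet): category_id=NULL, no match -> kept with NULL
  - product 3 (Mouse): category_id=2 -> matches Sports
  - product 4 (Keyboard): category_id=1 -> matches Electronics
  - product 5 (Desk): category_id=3 -> matches Books
  - product 6 (Phone): category_id=1 -> matches Electronics
  - product 7 (Monitor): category_id=NULL, no match -> kept with NULL
  - product 8 (Lamp): category_id=3 -> matches Books
All 8 rows appear; 2 have NULL category.

SQL:
SELECT a.name, b.name AS category
FROM products a
LEFT JOIN categories b ON a.category_id = b.id

Result:
name     | category   
---------+------------
Router   | Outdoor    
Tablet   | NULL       
Mouse    | Sports     
Keyboard | Electronics
Desk     | Books      
Phone    | Electronics
Monitor  | NULL       
Lamp     | Books      


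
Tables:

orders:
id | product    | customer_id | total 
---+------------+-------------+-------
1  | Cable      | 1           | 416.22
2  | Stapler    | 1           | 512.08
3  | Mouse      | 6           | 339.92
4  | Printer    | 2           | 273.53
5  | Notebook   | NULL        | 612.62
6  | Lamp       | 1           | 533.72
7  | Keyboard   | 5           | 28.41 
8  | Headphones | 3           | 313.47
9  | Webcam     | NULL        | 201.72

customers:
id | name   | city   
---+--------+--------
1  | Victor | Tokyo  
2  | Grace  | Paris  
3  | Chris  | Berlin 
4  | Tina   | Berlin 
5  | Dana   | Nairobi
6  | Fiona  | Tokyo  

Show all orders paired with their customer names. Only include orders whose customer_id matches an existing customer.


INNER JOIN keeps only orders rows whose customer_id matches an id in customers. Walk through each order:
  - order 1 (Cable): customer_id=1 -> matches Victor
  - order 2 (Stapler): customer_id=1 -> matches Victor
  - order 3 (Mouse): customer_id=6 -> matches Fiona
  - order 4 (Printer): customer_id=2 -> matches Grace
  - order 5 (Notebook): customer_id=NULL, no match -> dropped
  - order 6 (Lamp): customer_id=1 -> matches Victor
  - order 7 (Keyboard): customer_id=5 -> matches Dana
  - order 8 (Headphones): customer_id=3 -> matches Chris
  - order 9 (Webcam): customer_id=NULL, no match -> dropped
So 2 of 9 rows are dropped.

SQL:
SELECT a.product, b.name AS customer
FROM orders a
INNER JOIN customers b ON a.customer_id = b.id

Result:
product    | customer
-----------+---------
Cable      | Victor  
Stapler    | Victor  
Mouse      | Fiona   
Printer    | Grace   
Lamp       | Victor  
Keyboard   | Dana    
Headphones | Chris   


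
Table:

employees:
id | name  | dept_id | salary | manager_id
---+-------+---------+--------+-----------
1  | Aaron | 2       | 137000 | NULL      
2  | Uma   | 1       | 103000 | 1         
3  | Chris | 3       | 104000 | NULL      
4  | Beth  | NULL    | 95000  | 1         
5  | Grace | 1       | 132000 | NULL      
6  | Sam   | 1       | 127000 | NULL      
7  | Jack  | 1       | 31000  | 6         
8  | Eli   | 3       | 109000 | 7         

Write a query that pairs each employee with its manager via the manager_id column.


This is a self-join: employees is joined to a second copy of itself, matching each row's manager_id to another row's id. Use LEFT JOIN so rows with manager_id=NULL are kept.
  - employee 1 (Aaron): manager_id=NULL -> NULL
  - employee 2 (Uma): manager_id=1 -> Aaron
  - employee 3 (Chris): manager_id=NULL -> NULL
  - employee 4 (Beth): manager_id=1 -> Aaron
  - employee 5 (Grace): manager_id=NULL -> NULL
  - employee 6 (Sam): manager_id=NULL -> NULL
  - employee 7 (Jack): manager_id=6 -> Sam
  - employee 8 (Eli): manager_id=7 -> Jack

SQL:
SELECT a.name AS item, b.name AS manager
FROM employees a
LEFT JOIN employees b ON a.manager_id = b.id

Result:
item  | manager
------+--------
Aaron | NULL   
Uma   | Aaron  
Chris | NULL   
Beth  | Aaron  
Grace | NULL   
Sam   | NULL   
Jack  | Sam    
Eli   | Jack   


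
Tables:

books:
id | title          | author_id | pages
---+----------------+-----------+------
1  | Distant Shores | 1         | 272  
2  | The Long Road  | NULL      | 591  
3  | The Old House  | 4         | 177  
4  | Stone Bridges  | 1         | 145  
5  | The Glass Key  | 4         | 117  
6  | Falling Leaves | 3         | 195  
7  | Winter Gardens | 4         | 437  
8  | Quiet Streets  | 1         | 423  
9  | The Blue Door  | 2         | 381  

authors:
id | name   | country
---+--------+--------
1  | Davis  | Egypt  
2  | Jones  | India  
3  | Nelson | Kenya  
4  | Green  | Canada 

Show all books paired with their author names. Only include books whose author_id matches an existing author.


INNER JOIN keeps only books rows whose author_id matches an id in authors. Walk through each book:
  - book 1 (Distant Shores): author_id=1 -> matches Davis
  - book 2 (The Long Road): author_id=NULL, no match -> dropped
  - book 3 (The Old House): author_id=4 -> matches Green
  - book 4 (Stone Bridges): author_id=1 -> matches Davis
  - book 5 (The Glass Key): author_id=4 -> matches Green
  - book 6 (Falling Leaves): author_id=3 -> matches Nelson
  - book 7 (Winter Gardens): author_id=4 -> matches Green
  - book 8 (Quiet Streets): author_id=1 -> matches Davis
  - book 9 (The Blue Door): author_id=2 -> matches Jones
So 1 of 9 rows is dropped.

SQL:
SELECT a.title, b.name AS author
FROM books a
INNER JOIN authors b ON a.author_id = b.id

Result:
title          | author
---------------+-------
Distant Shores | Davis 
The Old House  | Green 
Stone Bridges  | Davis 
The Glass Key  | Green 
Falling Leaves | Nelson
Winter Gardens | Green 
Quiet Streets  | Davis 
The Blue Door  | Jones 


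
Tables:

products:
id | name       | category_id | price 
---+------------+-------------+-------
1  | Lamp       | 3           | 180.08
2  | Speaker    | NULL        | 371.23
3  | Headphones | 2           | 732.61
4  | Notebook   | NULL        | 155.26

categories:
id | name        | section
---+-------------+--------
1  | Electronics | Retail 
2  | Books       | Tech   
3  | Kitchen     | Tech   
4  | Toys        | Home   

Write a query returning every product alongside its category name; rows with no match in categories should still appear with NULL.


LEFT JOIN keeps every row from products (the left table); where category_id has no match in categories, the category columns become NULL. Walk through each product:
  - product 1 (Lamp): category_id=3 -> matches Kitchen
  - product 2 (Speaker): category_id=NULL, no match -> kept with NULL
  - product 3 (Headphones): category_id=2 -> matches Books
  - product 4 (Notebook): category_id=NULL, no match -> kept with NULL
All 4 rows appear; 2 have NULL category.

SQL:
SELECT a.name, b.name AS category
FROM products a
LEFT JOIN categories b ON a.category_id = b.id

Result:
name       | category
-----------+---------
Lamp       | Kitchen 
Speaker    | NULL    
Headphones | Books   
Notebook   | NULL    


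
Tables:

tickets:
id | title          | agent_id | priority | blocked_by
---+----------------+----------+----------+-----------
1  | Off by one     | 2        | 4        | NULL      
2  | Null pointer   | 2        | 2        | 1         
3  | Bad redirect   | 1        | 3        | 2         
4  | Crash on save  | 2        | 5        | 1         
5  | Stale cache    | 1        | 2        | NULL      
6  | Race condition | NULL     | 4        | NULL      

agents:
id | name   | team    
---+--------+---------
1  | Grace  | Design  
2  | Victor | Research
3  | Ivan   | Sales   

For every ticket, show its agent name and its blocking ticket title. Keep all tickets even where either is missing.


Two LEFT JOINs from the same base table tickets: one to agents via agent_id, one to tickets itself via blocked_by. Both are LEFT so every ticket is preserved.
Match against agents:
  - ticket 1 (Off by one): agent_id=2 -> matches Victor
  - ticket 2 (Null pointer): agent_id=2 -> matches Victor
  - ticket 3 (Bad redirect): agent_id=1 -> matches Grace
  - ticket 4 (Crash on save): agent_id=2 -> matches Victor
  - ticket 5 (Stale cache): agent_id=1 -> matches Grace
  - ticket 6 (Race condition): agent_id=NULL, no match -> kept with NULL
Match against tickets (self):
  - ticket 1 (Off by one): blocked_by=NULL -> NULL
  - ticket 2 (Null pointer): blocked_by=1 -> Off by one
  - ticket 3 (Bad redirect): blocked_by=2 -> Null pointer
  - ticket 4 (Crash on save): blocked_by=1 -> Off by one
  - ticket 5 (Stale cache): blocked_by=NULL -> NULL
  - ticket 6 (Race condition): blocked_by=NULL -> NULL

SQL:
SELECT a.title, b.name AS agent, c.title AS blocked_by
FROM tickets a
LEFT JOIN agents b ON a.agent_id = b.id
LEFT JOIN tickets c ON a.blocked_by = c.id

Result:
title          | agent  | blocked_by  
---------------+--------+-------------
Off by one     | Victor | NULL        
Null pointer   | Victor | Off by one  
Bad redirect   | Grace  | Null pointer
Crash on save  | Victor | Off by one  
Stale cache    | Grace  | NULL        
Race condition | NULL   | NULL        


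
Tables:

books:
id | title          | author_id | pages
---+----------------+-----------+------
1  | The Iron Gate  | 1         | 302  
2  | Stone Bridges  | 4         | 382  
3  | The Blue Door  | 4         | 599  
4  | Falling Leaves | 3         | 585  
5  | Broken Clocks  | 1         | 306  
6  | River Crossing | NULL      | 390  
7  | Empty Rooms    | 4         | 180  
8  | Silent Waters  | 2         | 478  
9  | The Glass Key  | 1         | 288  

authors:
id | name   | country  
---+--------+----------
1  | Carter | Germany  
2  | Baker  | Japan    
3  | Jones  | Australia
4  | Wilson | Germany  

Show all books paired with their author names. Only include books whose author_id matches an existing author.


INNER JOIN keeps only books rows whose author_id matches an id in authors. Walk through each book:
  - book 1 (The Iron Gate): author_id=1 -> matches Carter
  - book 2 (Stone Bridges): author_id=4 -> matches Wilson
  - book 3 (The Blue Door): author_id=4 -> matches Wilson
  - book 4 (Falling Leaves): author_id=3 -> matches Jones
  - book 5 (Broken Clocks): author_id=1 -> matches Carter
  - book 6 (River Crossing): author_id=NULL, no match -> dropped
  - book 7 (Empty Rooms): author_id=4 -> matches Wilson
  - book 8 (Silent Waters): author_id=2 -> matches Baker
  - book 9 (The Glass Key): author_id=1 -> matches Carter
So 1 of 9 rows is dropped.

SQL:
SELECT a.title, b.name AS author
FROM books a
INNER JOIN authors b ON a.author_id = b.id

Result:
title          | author
---------------+-------
The Iron Gate  | Carter
Stone Bridges  | Wilson
The Blue Door  | Wilson
Falling Leaves | Jones 
Broken Clocks  | Carter
Empty Rooms    | Wilson
Silent Waters  | Baker 
The Glass Key  | Carter


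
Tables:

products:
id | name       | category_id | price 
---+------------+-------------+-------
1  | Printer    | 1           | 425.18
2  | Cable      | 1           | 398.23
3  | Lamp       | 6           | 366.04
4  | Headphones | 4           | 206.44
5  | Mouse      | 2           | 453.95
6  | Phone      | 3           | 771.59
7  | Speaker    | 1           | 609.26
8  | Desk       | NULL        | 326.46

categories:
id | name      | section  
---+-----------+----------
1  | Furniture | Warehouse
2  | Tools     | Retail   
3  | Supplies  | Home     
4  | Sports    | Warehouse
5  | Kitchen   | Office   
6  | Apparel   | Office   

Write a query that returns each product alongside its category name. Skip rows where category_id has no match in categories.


INNER JOIN keeps only products rows whose category_id matches an id in categories. Walk through each product:
  - product 1 (Printer): category_id=1 -> matches Furniture
  - product 2 (Cable): category_id=1 -> matches Furniture
  - product 3 (Lamp): category_id=6 -> matches Apparel
  - product 4 (Headphones): category_id=4 -> matches Sports
  - product 5 (Mouse): category_id=2 -> matches Tools
  - product 6 (Phone): category_id=3 -> matches Supplies
  - product 7 (Speaker): category_id=1 -> matches Furniture
  - product 8 (Desk): category_id=NULL, no match -> dropped
So 1 of 8 rows is dropped.

SQL:
SELECT a.name, b.name AS category
FROM products a
INNER JOIN categories b ON a.category_id = b.id

Result:
name       | category 
-----------+----------
Printer    | Furniture
Cable      | Furniture
Lamp       | Apparel  
Headphones | Sports   
Mouse      | Tools    
Phone      | Supplies 
Speaker    | Furniture


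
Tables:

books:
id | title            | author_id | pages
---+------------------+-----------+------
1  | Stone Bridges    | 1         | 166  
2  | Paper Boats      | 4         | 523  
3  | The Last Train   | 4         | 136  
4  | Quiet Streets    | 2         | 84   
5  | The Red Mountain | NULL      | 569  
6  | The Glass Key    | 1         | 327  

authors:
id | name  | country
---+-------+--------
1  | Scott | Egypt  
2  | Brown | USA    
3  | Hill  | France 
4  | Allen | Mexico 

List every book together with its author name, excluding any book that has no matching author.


INNER JOIN keeps only books rows whose author_id matches an id in authors. Walk through each book:
  - book 1 (Stone Bridges): author_id=1 -> matches Scott
  - book 2 (Paper Boats): author_id=4 -> matches Allen
  - book 3 (The Last Train): author_id=4 -> matches Allen
  - book 4 (Quiet Streets): author_id=2 -> matches Brown
  - book 5 (The Red Mountain): author_id=NULL, no match -> dropped
  - book 6 (The Glass Key): author_id=1 -> matches Scott
So 1 of 6 rows is dropped.

SQL:
SELECT a.title, b.name AS author
FROM books a
INNER JOIN authors b ON a.author_id = b.id

Result:
title          | author
---------------+-------
Stone Bridges  | Scott 
Paper Boats    | Allen 
The Last Train | Allen 
Quiet Streets  | Brown 
The Glass Key  | Scott 


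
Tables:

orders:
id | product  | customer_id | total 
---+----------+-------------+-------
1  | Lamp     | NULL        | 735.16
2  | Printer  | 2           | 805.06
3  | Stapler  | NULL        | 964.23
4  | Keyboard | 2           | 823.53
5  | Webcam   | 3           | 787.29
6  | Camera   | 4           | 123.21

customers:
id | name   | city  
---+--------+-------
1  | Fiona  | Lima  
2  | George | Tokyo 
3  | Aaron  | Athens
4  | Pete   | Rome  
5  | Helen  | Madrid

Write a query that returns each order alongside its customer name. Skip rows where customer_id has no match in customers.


INNER JOIN keeps only orders rows whose customer_id matches an id in customers. Walk through each order:
  - order 1 (Lamp): customer_id=NULL, no match -> dropped
  - order 2 (Printer): customer_id=2 -> matches George
  - order 3 (Stapler): customer_id=NULL, no match -> dropped
  - order 4 (Keyboard): customer_id=2 -> matches George
  - order 5 (Webcam): customer_id=3 -> matches Aaron
  - order 6 (Camera): customer_id=4 -> matches Pete
So 2 of 6 rows are dropped.

SQL:
SELECT a.product, b.name AS customer
FROM orders a
INNER JOIN customers b ON a.customer_id = b.id

Result:
product  | customer
---------+---------
Printer  | George  
Keyboard | George  
Webcam   | Aaron   
Camera   | Pete    


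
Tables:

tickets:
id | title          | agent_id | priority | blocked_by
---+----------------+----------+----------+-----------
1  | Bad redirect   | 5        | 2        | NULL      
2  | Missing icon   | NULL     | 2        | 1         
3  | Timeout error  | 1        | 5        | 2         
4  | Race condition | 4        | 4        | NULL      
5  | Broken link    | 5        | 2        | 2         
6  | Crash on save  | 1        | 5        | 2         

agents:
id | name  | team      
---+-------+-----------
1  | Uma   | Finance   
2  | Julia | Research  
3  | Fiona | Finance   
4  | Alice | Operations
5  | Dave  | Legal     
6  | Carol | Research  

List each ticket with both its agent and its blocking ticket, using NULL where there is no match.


Two LEFT JOINs from the same base table tickets: one to agents via agent_id, one to tickets itself via blocked_by. Both are LEFT so every ticket is preserved.
Match against agents:
  - ticket 1 (Bad redirect): agent_id=5 -> matches Dave
  - ticket 2 (Missing icon): agent_id=NULL, no match -> kept with NULL
  - ticket 3 (Timeout error): agent_id=1 -> matches Uma
  - ticket 4 (Race condition): agent_id=4 -> matches Alice
  - ticket 5 (Broken link): agent_id=5 -> matches Dave
  - ticket 6 (Crash on save): agent_id=1 -> matches Uma
Match against tickets (self):
  - ticket 1 (Bad redirect): blocked_by=NULL -> NULL
  - ticket 2 (Missing icon): blocked_by=1 -> Bad redirect
  - ticket 3 (Timeout error): blocked_by=2 -> Missing icon
  - ticket 4 (Race condition): blocked_by=NULL -> NULL
  - ticket 5 (Broken link): blocked_by=2 -> Missing icon
  - ticket 6 (Crash on save): blocked_by=2 -> Missing icon

SQL:
SELECT a.title, b.name AS agent, c.title AS blocked_by
FROM tickets a
LEFT JOIN agents b ON a.agent_id = b.id
LEFT JOIN tickets c ON a.blocked_by = c.id

Result:
title          | agent | blocked_by  
---------------+-------+-------------
Bad redirect   | Dave  | NULL        
Missing icon   | NULL  | Bad redirect
Timeout error  | Uma   | Missing icon
Race condition | Alice | NULL        
Broken link    | Dave  | Missing icon
Crash on save  | Uma   | Missing icon


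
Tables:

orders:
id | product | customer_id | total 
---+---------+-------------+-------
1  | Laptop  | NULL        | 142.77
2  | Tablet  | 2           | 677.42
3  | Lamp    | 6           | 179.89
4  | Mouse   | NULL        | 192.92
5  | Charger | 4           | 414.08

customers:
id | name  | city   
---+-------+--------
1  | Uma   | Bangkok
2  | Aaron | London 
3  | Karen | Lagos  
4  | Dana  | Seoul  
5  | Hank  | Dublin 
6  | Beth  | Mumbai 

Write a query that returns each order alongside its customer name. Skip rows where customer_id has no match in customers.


INNER JOIN keeps only orders rows whose customer_id matches an id in customers. Walk through each order:
  - order 1 (Laptop): customer_id=NULL, no match -> dropped
  - order 2 (Tablet): customer_id=2 -> matches Aaron
  - order 3 (Lamp): customer_id=6 -> matches Beth
  - order 4 (Mouse): customer_id=NULL, no match -> dropped
  - order 5 (Charger): customer_id=4 -> matches Dana
So 2 of 5 rows are dropped.

SQL:
SELECT a.product, b.name AS customer
FROM orders a
INNER JOIN customers b ON a.customer_id = b.id

Result:
product | customer
--------+---------
Tablet  | Aaron   
Lamp    | Beth    
Charger | Dana    


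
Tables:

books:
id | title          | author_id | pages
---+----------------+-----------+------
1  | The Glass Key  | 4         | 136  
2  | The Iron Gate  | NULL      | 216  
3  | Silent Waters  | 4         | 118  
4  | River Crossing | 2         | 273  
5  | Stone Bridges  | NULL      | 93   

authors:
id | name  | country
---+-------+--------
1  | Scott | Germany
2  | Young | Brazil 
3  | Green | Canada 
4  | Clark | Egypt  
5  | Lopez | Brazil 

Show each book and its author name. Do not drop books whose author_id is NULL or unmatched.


LEFT JOIN keeps every row from books (the left table); where author_id has no match in authors, the author columns become NULL. Walk through each book:
  - book 1 (The Glass Key): author_id=4 -> matches Clark
  - book 2 (The Iron Gate): author_id=NULL, no match -> kept with NULL
  - book 3 (Silent Waters): author_id=4 -> matches Clark
  - book 4 (River Crossing): author_id=2 -> matches Young
  - book 5 (Stone Bridges): author_id=NULL, no match -> kept with NULL
All 5 rows appear; 2 have NULL author.

SQL:
SELECT a.title, b.name AS author
FROM books a
LEFT JOIN authors b ON a.author_id = b.id

Result:
title          | author
---------------+-------
The Glass Key  | Clark 
The Iron Gate  | NULL  
Silent Waters  | Clark 
River Crossing | Young 
Stone Bridges  | NULL  


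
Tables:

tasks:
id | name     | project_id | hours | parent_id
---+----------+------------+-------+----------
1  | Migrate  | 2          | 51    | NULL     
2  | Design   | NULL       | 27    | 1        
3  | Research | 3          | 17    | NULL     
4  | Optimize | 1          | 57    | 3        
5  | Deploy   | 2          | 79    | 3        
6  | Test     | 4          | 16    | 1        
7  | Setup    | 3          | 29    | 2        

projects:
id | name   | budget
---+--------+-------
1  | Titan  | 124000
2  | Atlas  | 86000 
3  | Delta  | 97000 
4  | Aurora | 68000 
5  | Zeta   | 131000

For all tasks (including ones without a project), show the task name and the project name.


LEFT JOIN keeps every row from tasks (the left table); where project_id has no match in projects, the project columns become NULL. Walk through each task:
  - task 1 (Migrate): project_id=2 -> matches Atlas
  - task 2 (Design): project_id=NULL, no match -> kept with NULL
  - task 3 (Research): project_id=3 -> matches Delta
  - task 4 (Optimize): project_id=1 -> matches Titan
  - task 5 (Deploy): project_id=2 -> matches Atlas
  - task 6 (Test): project_id=4 -> matches Aurora
  - task 7 (Setup): project_id=3 -> matches Delta
All 7 rows appear; 1 has NULL project.

SQL:
SELECT a.name, b.name AS project
FROM tasks a
LEFT JOIN projects b ON a.project_id = b.id

Result:
name     | project
---------+--------
Migrate  | Atlas  
Design   | NULL   
Research | Delta  
Optimize | Titan  
Deploy   | Atlas  
Test     | Aurora 
Setup    | Delta  


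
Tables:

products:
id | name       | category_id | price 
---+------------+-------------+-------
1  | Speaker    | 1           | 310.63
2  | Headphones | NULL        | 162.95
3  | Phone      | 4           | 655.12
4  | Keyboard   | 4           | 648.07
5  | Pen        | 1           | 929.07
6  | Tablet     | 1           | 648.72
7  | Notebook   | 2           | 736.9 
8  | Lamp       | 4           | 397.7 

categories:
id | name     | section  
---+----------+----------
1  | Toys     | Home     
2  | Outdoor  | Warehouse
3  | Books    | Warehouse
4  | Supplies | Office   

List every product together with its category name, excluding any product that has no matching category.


INNER JOIN keeps only products rows whose category_id matches an id in categories. Walk through each product:
  - product 1 (Speaker): category_id=1 -> matches Toys
  - product 2 (Headphones): category_id=NULL, no match -> dropped
  - product 3 (Phone): category_id=4 -> matches Supplies
  - product 4 (Keyboard): category_id=4 -> matches Supplies
  - product 5 (Pen): category_id=1 -> matches Toys
  - product 6 (Tablet): category_id=1 -> matches Toys
  - product 7 (Notebook): category_id=2 -> matches Outdoor
  - product 8 (Lamp): category_id=4 -> matches Supplies
So 1 of 8 rows is dropped.

SQL:
SELECT a.name, b.name AS category
FROM products a
INNER JOIN categories b ON a.category_id = b.id

Result:
name     | category
---------+---------
Speaker  | Toys    
Phone    | Supplies
Keyboard | Supplies
Pen      | Toys    
Tablet   | Toys    
Notebook | Outdoor 
Lamp     | Supplies


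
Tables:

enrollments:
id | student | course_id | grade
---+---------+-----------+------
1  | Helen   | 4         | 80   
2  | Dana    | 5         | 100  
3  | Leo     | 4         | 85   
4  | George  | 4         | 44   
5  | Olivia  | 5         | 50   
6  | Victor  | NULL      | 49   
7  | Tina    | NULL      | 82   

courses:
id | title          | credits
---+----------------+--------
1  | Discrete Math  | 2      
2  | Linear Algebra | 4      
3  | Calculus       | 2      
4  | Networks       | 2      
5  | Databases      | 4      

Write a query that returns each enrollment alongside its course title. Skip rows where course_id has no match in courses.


INNER JOIN keeps only enrollments rows whose course_id matches an id in courses. Walk through each enrollment:
  - enrollment 1 (Helen): course_id=4 -> matches Networks
  - enrollment 2 (Dana): course_id=5 -> matches Databases
  - enrollment 3 (Leo): course_id=4 -> matches Networks
  - enrollment 4 (George): course_id=4 -> matches Networks
  - enrollment 5 (Olivia): course_id=5 -> matches Databases
  - enrollment 6 (Victor): course_id=NULL, no match -> dropped
  - enrollment 7 (Tina): course_id=NULL, no match -> dropped
So 2 of 7 rows are dropped.

SQL:
SELECT a.student, b.title AS course
FROM enrollments a
INNER JOIN courses b ON a.course_id = b.id

Result:
student | course   
--------+----------
Helen   | Networks 
Dana    | Databases
Leo     | Networks 
George  | Networks 
Olivia  | Databases


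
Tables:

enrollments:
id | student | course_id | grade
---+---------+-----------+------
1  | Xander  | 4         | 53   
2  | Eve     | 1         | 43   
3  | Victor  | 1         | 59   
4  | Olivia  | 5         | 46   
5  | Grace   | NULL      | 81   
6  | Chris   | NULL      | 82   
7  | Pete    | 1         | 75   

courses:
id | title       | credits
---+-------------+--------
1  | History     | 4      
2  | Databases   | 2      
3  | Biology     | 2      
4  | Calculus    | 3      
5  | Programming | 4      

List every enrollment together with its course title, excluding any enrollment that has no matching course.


INNER JOIN keeps only enrollments rows whose course_id matches an id in courses. Walk through each enrollment:
  - enrollment 1 (Xander): course_id=4 -> matches Calculus
  - enrollment 2 (Eve): course_id=1 -> matches History
  - enrollment 3 (Victor): course_id=1 -> matches History
  - enrollment 4 (Olivia): course_id=5 -> matches Programming
  - enrollment 5 (Grace): course_id=NULL, no match -> dropped
  - enrollment 6 (Chris): course_id=NULL, no match -> dropped
  - enrollment 7 (Pete): course_id=1 -> matches History
So 2 of 7 rows are dropped.

SQL:
SELECT a.student, b.title AS course
FROM enrollments a
INNER JOIN courses b ON a.course_id = b.id

Result:
student | course     
--------+------------
Xander  | Calculus   
Eve     | History    
Victor  | History    
Olivia  | Programming
Pete    | History    


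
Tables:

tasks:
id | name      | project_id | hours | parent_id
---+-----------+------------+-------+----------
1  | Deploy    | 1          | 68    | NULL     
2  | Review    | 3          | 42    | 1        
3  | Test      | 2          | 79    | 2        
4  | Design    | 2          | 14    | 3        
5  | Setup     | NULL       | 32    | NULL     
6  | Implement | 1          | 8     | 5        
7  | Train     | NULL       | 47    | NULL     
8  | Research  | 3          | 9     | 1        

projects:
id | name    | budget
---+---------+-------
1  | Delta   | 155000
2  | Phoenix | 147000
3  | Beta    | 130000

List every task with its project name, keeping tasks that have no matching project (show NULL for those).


LEFT JOIN keeps every row from tasks (the left table); where project_id has no match in projects, the project columns become NULL. Walk through each task:
  - task 1 (Deploy): project_id=1 -> matches Delta
  - task 2 (Review): project_id=3 -> matches Beta
  - task 3 (Test): project_id=2 -> matches Phoenix
  - task 4 (Design): project_id=2 -> matches Phoenix
  - task 5 (Setup): project_id=NULL, no match -> kept with NULL
  - task 6 (Implement): project_id=1 -> matches Delta
  - task 7 (Train): project_id=NULL, no match -> kept with NULL
  - task 8 (Research): project_id=3 -> matches Beta
All 8 rows appear; 2 have NULL project.

SQL:
SELECT a.name, b.name AS project
FROM tasks a
LEFT JOIN projects b ON a.project_id = b.id

Result:
name      | project
----------+--------
Deploy    | Delta  
Review    | Beta   
Test      | Phoenix
Design    | Phoenix
Setup     | NULL   
Implement | Delta  
Train     | NULL   
Research  | Beta   


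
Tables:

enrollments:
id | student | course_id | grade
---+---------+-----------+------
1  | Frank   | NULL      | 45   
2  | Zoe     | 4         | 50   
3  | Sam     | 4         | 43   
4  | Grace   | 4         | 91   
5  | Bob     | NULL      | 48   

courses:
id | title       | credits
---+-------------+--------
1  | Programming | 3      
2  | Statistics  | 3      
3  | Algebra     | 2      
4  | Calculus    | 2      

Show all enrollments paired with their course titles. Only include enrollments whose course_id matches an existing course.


INNER JOIN keeps only enrollments rows whose course_id matches an id in courses. Walk through each enrollment:
  - enrollment 1 (Frank): course_id=NULL, no match -> dropped
  - enrollment 2 (Zoe): course_id=4 -> matches Calculus
  - enrollment 3 (Sam): course_id=4 -> matches Calculus
  - enrollment 4 (Grace): course_id=4 -> matches Calculus
  - enrollment 5 (Bob): course_id=NULL, no match -> dropped
So 2 of 5 rows are dropped.

SQL:
SELECT a.student, b.title AS course
FROM enrollments a
INNER JOIN courses b ON a.course_id = b.id

Result:
student | course  
--------+---------
Zoe     | Calculus
Sam     | Calculus
Grace   | Calculus


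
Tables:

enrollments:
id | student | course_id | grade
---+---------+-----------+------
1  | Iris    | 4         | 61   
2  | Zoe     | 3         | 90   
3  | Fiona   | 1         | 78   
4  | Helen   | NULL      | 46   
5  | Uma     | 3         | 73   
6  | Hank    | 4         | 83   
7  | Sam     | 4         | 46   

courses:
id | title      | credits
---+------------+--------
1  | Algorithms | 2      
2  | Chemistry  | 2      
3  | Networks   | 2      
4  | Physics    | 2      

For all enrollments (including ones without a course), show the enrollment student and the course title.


LEFT JOIN keeps every row from enrollments (the left table); where course_id has no match in courses, the course columns become NULL. Walk through each enrollment:
  - enrollment 1 (Iris): course_id=4 -> matches Physics
  - enrollment 2 (Zoe): course_id=3 -> matches Networks
  - enrollment 3 (Fiona): course_id=1 -> matches Algorithms
  - enrollment 4 (Helen): course_id=NULL, no match -> kept with NULL
  - enrollment 5 (Uma): course_id=3 -> matches Networks
  - enrollment 6 (Hank): course_id=4 -> matches Physics
  - enrollment 7 (Sam): course_id=4 -> matches Physics
All 7 rows appear; 1 has NULL course.

SQL:
SELECT a.student, b.title AS course
FROM enrollments a
LEFT JOIN courses b ON a.course_id = b.id

Result:
student | course    
--------+-----------
Iris    | Physics   
Zoe     | Networks  
Fiona   | Algorithms
Helen   | NULL      
Uma     | Networks  
Hank    | Physics   
Sam     | Physics   


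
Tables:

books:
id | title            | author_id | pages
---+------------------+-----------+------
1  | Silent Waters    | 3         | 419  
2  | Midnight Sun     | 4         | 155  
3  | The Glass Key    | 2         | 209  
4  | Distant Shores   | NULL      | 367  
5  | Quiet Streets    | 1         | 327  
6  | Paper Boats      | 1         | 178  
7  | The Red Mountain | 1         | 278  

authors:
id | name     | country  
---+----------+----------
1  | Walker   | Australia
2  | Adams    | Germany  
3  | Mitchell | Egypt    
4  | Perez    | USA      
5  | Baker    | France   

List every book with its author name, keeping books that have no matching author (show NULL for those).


LEFT JOIN keeps every row from books (the left table); where author_id has no match in authors, the author columns become NULL. Walk through each book:
  - book 1 (Silent Waters): author_id=3 -> matches Mitchell
  - book 2 (Midnight Sun): author_id=4 -> matches Perez
  - book 3 (The Glass Key): author_id=2 -> matches Adams
  - book 4 (Distant Shores): author_id=NULL, no match -> kept with NULL
  - book 5 (Quiet Streets): author_id=1 -> matches Walker
  - book 6 (Paper Boats): author_id=1 -> matches Walker
  - book 7 (The Red Mountain): author_id=1 -> matches Walker
All 7 rows appear; 1 has NULL author.

SQL:
SELECT a.title, b.name AS author
FROM books a
LEFT JOIN authors b ON a.author_id = b.id

Result:
title            | author  
-----------------+---------
Silent Waters    | Mitchell
Midnight Sun     | Perez   
The Glass Key    | Adams   
Distant Shores   | NULL    
Quiet Streets    | Walker  
Paper Boats      | Walker  
The Red Mountain | Walker  


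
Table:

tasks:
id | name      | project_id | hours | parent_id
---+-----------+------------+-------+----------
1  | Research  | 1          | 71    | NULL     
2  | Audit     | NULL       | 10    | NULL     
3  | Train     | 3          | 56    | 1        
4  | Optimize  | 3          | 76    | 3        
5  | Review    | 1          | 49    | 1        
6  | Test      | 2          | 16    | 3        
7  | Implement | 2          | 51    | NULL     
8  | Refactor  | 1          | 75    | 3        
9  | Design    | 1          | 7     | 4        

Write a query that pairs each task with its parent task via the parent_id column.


This is a self-join: tasks is joined to a second copy of itself, matching each row's parent_id to another row's id. Use LEFT JOIN so rows with parent_id=NULL are kept.
  - task 1 (Research): parent_id=NULL -> NULL
  - task 2 (Audit): parent_id=NULL -> NULL
  - task 3 (Train): parent_id=1 -> Research
  - task 4 (Optimize): parent_id=3 -> Train
  - task 5 (Review): parent_id=1 -> Research
  - task 6 (Test): parent_id=3 -> Train
  - task 7 (Implement): parent_id=NULL -> NULL
  - task 8 (Refactor): parent_id=3 -> Train
  - task 9 (Design): parent_id=4 -> Optimize

SQL:
SELECT a.name AS item, b.name AS parent
FROM tasks a
LEFT JOIN tasks b ON a.parent_id = b.id

Result:
item      | parent  
----------+---------
Research  | NULL    
Audit     | NULL    
Train     | Research
Optimize  | Train   
Review    | Research
Test      | Train   
Implement | NULL    
Refactor  | Train   
Design    | Optimize


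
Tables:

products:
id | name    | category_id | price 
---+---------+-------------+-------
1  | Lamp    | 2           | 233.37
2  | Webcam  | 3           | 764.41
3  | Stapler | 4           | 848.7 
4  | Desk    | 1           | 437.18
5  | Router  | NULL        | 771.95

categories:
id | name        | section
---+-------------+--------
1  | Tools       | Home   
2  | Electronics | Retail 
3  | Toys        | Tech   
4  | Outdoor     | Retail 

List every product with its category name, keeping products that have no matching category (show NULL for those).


LEFT JOIN keeps every row from products (the left table); where category_id has no match in categories, the category columns become NULL. Walk through each product:
  - product 1 (Lamp): category_id=2 -> matches Electronics
  - product 2 (Webcam): category_id=3 -> matches Toys
  - product 3 (Stapler): category_id=4 -> matches Outdoor
  - product 4 (Desk): category_id=1 -> matches Tools
  - product 5 (Router): category_id=NULL, no match -> kept with NULL
All 5 rows appear; 1 has NULL category.

SQL:
SELECT a.name, b.name AS category
FROM products a
LEFT JOIN categories b ON a.category_id = b.id

Result:
name    | category   
--------+------------
Lamp    | Electronics
Webcam  | Toys       
Stapler | Outdoor    
Desk    | Tools      
Router  | NULL       


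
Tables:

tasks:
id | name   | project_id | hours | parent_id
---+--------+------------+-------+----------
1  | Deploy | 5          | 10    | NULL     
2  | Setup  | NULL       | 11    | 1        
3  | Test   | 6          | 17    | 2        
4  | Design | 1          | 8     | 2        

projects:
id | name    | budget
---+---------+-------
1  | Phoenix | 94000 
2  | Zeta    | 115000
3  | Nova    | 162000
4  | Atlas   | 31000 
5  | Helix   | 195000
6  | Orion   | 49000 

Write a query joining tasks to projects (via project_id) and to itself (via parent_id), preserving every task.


Two LEFT JOINs from the same base table tasks: one to projects via project_id, one to tasks itself via parent_id. Both are LEFT so every task is preserved.
Match against projects:
  - task 1 (Deploy): project_id=5 -> matches Helix
  - task 2 (Setup): project_id=NULL, no match -> kept with NULL
  - task 3 (Test): project_id=6 -> matches Orion
  - task 4 (Design): project_id=1 -> matches Phoenix
Match against tasks (self):
  - task 1 (Deploy): parent_id=NULL -> NULL
  - task 2 (Setup): parent_id=1 -> Deploy
  - task 3 (Test): parent_id=2 -> Setup
  - task 4 (Design): parent_id=2 -> Setup

SQL:
SELECT a.name, b.name AS project, c.name AS parent
FROM tasks a
LEFT JOIN projects b ON a.project_id = b.id
LEFT JOIN tasks c ON a.parent_id = c.id

Result:
name   | project | parent
-------+---------+-------
Deploy | Helix   | NULL  
Setup  | NULL    | Deploy
Test   | Orion   | Setup 
Design | Phoenix | Setup 


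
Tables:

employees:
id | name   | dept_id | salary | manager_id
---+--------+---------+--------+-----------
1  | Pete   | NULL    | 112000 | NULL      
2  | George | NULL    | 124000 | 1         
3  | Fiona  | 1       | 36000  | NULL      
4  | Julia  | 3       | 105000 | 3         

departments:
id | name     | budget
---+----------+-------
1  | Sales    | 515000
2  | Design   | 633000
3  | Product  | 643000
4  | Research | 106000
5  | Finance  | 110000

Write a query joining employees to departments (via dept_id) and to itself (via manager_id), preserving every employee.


Two LEFT JOINs from the same base table employees: one to departments via dept_id, one to employees itself via manager_id. Both are LEFT so every employee is preserved.
Match against departments:
  - employee 1 (Pete): dept_id=NULL, no match -> kept with NULL
  - employee 2 (George): dept_id=NULL, no match -> kept with NULL
  - employee 3 (Fiona): dept_id=1 -> matches Sales
  - employee 4 (Julia): dept_id=3 -> matches Product
Match against employees (self):
  - employee 1 (Pete): manager_id=NULL -> NULL
  - employee 2 (George): manager_id=1 -> Pete
  - employee 3 (Fiona): manager_id=NULL -> NULL
  - employee 4 (Julia): manager_id=3 -> Fiona

SQL:
SELECT a.name, b.name AS department, c.name AS manager
FROM employees a
LEFT JOIN departments b ON a.dept_id = b.id
LEFT JOIN employees c ON a.manager_id = c.id

Result:
name   | department | manager
-------+------------+--------
Pete   | NULL       | NULL   
George | NULL       | Pete   
Fiona  | Sales      | NULL   
Julia  | Product    | Fiona  


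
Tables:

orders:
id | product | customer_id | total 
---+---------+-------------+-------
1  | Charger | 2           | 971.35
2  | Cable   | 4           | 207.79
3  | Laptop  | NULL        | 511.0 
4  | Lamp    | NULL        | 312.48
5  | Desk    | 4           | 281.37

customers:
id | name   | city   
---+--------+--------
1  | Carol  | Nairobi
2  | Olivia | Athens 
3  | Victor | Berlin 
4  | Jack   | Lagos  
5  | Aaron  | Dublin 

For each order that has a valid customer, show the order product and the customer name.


INNER JOIN keeps only orders rows whose customer_id matches an id in customers. Walk through each order:
  - order 1 (Charger): customer_id=2 -> matches Olivia
  - order 2 (Cable): customer_id=4 -> matches Jack
  - order 3 (Laptop): customer_id=NULL, no match -> dropped
  - order 4 (Lamp): customer_id=NULL, no match -> dropped
  - order 5 (Desk): customer_id=4 -> matches Jack
So 2 of 5 rows are dropped.

SQL:
SELECT a.product, b.name AS customer
FROM orders a
INNER JOIN customers b ON a.customer_id = b.id

Result:
product | customer
--------+---------
Charger | Olivia  
Cable   | Jack    
Desk    | Jack    


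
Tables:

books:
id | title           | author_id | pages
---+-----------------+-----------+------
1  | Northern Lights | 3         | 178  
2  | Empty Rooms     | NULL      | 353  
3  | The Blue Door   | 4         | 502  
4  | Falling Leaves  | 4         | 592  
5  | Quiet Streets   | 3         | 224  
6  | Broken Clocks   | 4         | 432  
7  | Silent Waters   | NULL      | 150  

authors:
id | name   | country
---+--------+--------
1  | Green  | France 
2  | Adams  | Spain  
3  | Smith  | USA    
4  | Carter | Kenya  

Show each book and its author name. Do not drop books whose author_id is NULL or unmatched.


LEFT JOIN keeps every row from books (the left table); where author_id has no match in authors, the author columns become NULL. Walk through each book:
  - book 1 (Northern Lights): author_id=3 -> matches Smith
  - book 2 (Empty Rooms): author_id=NULL, no match -> kept with NULL
  - book 3 (The Blue Door): author_id=4 -> matches Carter
  - book 4 (Falling Leaves): author_id=4 -> matches Carter
  - book 5 (Quiet Streets): author_id=3 -> matches Smith
  - book 6 (Broken Clocks): author_id=4 -> matches Carter
  - book 7 (Silent Waters): author_id=NULL, no match -> kept with NULL
All 7 rows appear; 2 have NULL author.

SQL:
SELECT a.title, b.name AS author
FROM books a
LEFT JOIN authors b ON a.author_id = b.id

Result:
title           | author
----------------+-------
Northern Lights | Smith 
Empty Rooms     | NULL  
The Blue Door   | Carter
Falling Leaves  | Carter
Quiet Streets   | Smith 
Broken Clocks   | Carter
Silent Waters   | NULL  
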